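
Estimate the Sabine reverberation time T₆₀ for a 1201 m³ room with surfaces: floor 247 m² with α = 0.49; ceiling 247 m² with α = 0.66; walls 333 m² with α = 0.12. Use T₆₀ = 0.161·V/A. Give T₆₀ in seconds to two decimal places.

0.60 s

Summing Sᵢαᵢ: 247·0.49 + 247·0.66 + 333·0.12 = 324.01 m².
T₆₀ = 0.161 × 1201 / 324.01 = 0.597 s.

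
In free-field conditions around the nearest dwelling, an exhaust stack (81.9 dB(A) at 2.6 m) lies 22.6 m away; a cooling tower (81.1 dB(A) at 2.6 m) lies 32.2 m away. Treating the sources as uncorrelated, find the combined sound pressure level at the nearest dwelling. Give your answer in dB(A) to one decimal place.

64.6 dB(A)

Apply inverse-square spreading to bring every level to the receiver, then sum 10^(L/10).
exhaust stack: 81.9 − 20·log₁₀(22.6/2.6) = 81.9 − 18.78 = 63.12 dB(A).
cooling tower: 81.1 − 20·log₁₀(32.2/2.6) = 81.1 − 21.86 = 59.24 dB(A).
Σ 10^(L/10) = 2.890e+06 → L_total = 10·log₁₀(2.890e+06) = 64.61 dB(A).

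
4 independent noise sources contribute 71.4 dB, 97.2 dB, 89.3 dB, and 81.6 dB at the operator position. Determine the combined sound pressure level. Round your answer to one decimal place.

For uncorrelated sources the intensities add, so convert each level to linear form, sum, and take 10·log₁₀ of the total.
Σ 10^(L/10) = 10^(71.4/10) + 10^(97.2/10) + 10^(89.3/10) + 10^(81.6/10) = 6.258e+09.
L_total = 10·log₁₀(6.258e+09) = 97.96 dB.

98.0 dB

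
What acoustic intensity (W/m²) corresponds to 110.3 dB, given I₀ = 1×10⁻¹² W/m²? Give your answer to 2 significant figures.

0.11 W/m²

L = 10·log₁₀(I/I₀) ⇒ I = I₀·10^(L/10) = 10⁻¹² × 10^11.03.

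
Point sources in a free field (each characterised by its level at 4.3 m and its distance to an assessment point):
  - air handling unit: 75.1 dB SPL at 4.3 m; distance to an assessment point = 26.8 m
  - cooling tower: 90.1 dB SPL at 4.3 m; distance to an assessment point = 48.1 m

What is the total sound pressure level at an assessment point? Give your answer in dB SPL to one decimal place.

69.5 dB SPL

Propagate each source to the receiver with L = L_ref − 20·log₁₀(r/r_ref), then add intensities.
air handling unit: 75.1 − 20·log₁₀(26.8/4.3) = 75.1 − 15.89 = 59.21 dB SPL.
cooling tower: 90.1 − 20·log₁₀(48.1/4.3) = 90.1 − 20.97 = 69.13 dB SPL.
Σ 10^(L/10) = 9.011e+06 → L_total = 10·log₁₀(9.011e+06) = 69.55 dB SPL.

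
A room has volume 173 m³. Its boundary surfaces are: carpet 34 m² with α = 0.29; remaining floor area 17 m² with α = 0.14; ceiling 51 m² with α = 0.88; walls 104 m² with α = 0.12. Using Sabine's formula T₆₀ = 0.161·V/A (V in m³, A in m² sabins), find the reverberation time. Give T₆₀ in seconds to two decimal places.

0.40 s

Total absorption A = 34·0.29 + 17·0.14 + 51·0.88 + 104·0.12 = 69.60 m² sabins.
T₆₀ = 0.161 × 173 / 69.60 = 0.400 s.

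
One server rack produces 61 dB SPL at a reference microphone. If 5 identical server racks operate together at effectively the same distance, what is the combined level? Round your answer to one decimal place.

68.0 dB SPL

With 5 equal, uncorrelated contributions the intensity is 5× that of one unit, giving a rise of 10·log₁₀ 5.
L_total = 61 + 10·log₁₀(5) = 61 + 6.990 = 67.99 dB SPL.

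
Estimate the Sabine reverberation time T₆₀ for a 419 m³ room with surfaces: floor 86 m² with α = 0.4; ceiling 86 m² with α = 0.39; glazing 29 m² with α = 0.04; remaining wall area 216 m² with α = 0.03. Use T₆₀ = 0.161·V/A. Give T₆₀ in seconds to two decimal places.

0.89 s

Total absorption A = 86·0.4 + 86·0.39 + 29·0.04 + 216·0.03 = 75.58 m² sabins.
T₆₀ = 0.161 × 419 / 75.58 = 0.893 s.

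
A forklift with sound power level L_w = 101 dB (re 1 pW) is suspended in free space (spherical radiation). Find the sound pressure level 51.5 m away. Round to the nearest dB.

The power spreads over a sphere of area 4π·r², so L_p = L_w − 10·log₁₀(4π·r²).
4π·r² = 3.333e+04 m², 10·log₁₀ of that is 45.228 dB.
L_p = 101 − 45.228 = 55.77 dB.

56 dB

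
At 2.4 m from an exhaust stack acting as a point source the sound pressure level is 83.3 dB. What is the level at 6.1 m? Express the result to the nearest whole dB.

Spherical spreading from a point source gives a 20·log₁₀(r₂/r₁) drop.
L₂ = 83.3 − 20·log₁₀(6.1/2.4) = 83.3 − 8.102 = 75.20 dB.

75 dB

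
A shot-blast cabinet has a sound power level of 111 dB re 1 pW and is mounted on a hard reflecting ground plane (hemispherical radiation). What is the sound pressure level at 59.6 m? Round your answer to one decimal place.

67.5 dB

Free-field hemispherical radiation: L_p = L_w − 10·log₁₀(2π·r²), r = 59.6 m.
2π·r² = 2.232e+04 m², 10·log₁₀ of that is 43.487 dB.
L_p = 111 − 43.487 = 67.51 dB.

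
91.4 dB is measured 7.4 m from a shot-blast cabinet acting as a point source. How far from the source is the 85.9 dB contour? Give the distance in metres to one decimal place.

13.9 m

Point-source spreading drops the level by 20·log₁₀(r₂/r₁); inverting, r₂/r₁ = 10^(ΔL/20).
r₂ = 7.4·10^((91.4−85.9)/20) = 7.4·10^(5.5/20) = 13.94 m.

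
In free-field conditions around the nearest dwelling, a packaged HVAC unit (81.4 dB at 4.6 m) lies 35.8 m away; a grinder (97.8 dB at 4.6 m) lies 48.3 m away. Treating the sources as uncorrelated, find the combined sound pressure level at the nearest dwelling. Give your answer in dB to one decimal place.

77.6 dB

Propagate each source to the receiver with L = L_ref − 20·log₁₀(r/r_ref), then add intensities.
packaged HVAC unit: 81.4 − 20·log₁₀(35.8/4.6) = 81.4 − 17.82 = 63.58 dB.
grinder: 97.8 − 20·log₁₀(48.3/4.6) = 97.8 − 20.42 = 77.38 dB.
Σ 10^(L/10) = 5.693e+07 → L_total = 10·log₁₀(5.693e+07) = 77.55 dB.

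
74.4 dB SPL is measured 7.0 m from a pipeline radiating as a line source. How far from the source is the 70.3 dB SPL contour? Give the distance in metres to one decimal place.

18.0 m

For a line source L₁ − L₂ = 10·log₁₀(r₂/r₁), so r₂ = r₁·10^((L₁−L₂)/10).
r₂ = 7.0·10^((74.4−70.3)/10) = 7.0·10^(4.1/10) = 17.99 m.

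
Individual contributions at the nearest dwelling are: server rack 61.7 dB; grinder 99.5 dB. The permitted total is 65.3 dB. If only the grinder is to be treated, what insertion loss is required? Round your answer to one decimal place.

The untreated sources together contribute 10^(61.7/10) = 1.479e+06, i.e. 61.70 dB.
The limit corresponds to 10^(65.3/10) = 3.388e+06; subtracting the fixed part leaves 1.909e+06 for the grinder, i.e. 62.81 dB.
Required insertion loss = 99.5 − 62.81 = 36.69 dB.

36.7 dB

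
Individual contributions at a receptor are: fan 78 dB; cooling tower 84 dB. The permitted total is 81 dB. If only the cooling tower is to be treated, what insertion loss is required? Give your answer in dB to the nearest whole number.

Fixed contribution from the other source: Σ 10^(L/10) = 10^(78/10) = 6.310e+07 (78.00 dB).
To meet 81 dB overall, the treated cooling tower may contribute at most 10^(81/10) − 6.310e+07 = 6.280e+07, i.e. 77.98 dB.
So the cooling tower must be reduced from 84 to 77.98 dB: IL = 6.02 dB.

6 dB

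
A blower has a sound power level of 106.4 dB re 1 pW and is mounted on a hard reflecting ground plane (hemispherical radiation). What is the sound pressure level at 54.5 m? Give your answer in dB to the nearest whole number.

Free-field hemispherical radiation: L_p = L_w − 10·log₁₀(2π·r²), r = 54.5 m.
2π·r² = 1.866e+04 m², 10·log₁₀ of that is 42.710 dB.
L_p = 106.4 − 42.710 = 63.69 dB.

64 dB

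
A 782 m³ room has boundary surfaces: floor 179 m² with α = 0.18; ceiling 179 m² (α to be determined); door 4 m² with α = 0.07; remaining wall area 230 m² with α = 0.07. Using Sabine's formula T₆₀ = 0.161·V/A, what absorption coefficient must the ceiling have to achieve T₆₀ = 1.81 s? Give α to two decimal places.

0.12

From T₆₀ = 0.161·V/A, the target T₆₀ = 1.81 s needs A = 0.161·782/1.81 = 69.56 m².
Absorption from the other surfaces = 179·0.18 + 4·0.07 + 230·0.07 = 48.60 m², so the ceiling must supply 20.96 m² over 179 m².
α = 20.96/179 = 0.117.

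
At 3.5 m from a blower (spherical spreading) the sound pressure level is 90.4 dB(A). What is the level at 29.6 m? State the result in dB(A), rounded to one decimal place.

Spherical spreading from a point source gives a 20·log₁₀(r₂/r₁) drop.
L₂ = 90.4 − 20·log₁₀(29.6/3.5) = 90.4 − 18.544 = 71.86 dB(A).

71.9 dB(A)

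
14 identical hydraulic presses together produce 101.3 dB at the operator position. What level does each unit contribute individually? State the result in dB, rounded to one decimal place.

89.8 dB

Dividing the total intensity by 14 lowers the level by 10·log₁₀ 14 = 11.461 dB: L₁ = 101.3 − 11.461.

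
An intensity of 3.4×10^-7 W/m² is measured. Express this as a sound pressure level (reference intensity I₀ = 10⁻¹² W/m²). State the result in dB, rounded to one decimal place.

55.3 dB

L = 10·log₁₀(I/I₀) = 10·log₁₀(3.4×10^-7/10⁻¹²) = 10·log₁₀(3.4×10^5).
L = 10·(0.5315 + 5) = 55.31 dB.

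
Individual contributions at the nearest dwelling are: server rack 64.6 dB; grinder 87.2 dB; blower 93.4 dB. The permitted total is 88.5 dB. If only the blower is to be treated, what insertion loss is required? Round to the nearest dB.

11 dB

Everything except the blower sums to 10^(64.6/10) + 10^(87.2/10) = 5.277e+08 in linear terms, 87.22 dB.
The limit corresponds to 10^(88.5/10) = 7.079e+08; subtracting the fixed part leaves 1.803e+08 for the blower, i.e. 82.56 dB.
So the blower must be reduced from 93.4 to 82.56 dB: IL = 10.84 dB.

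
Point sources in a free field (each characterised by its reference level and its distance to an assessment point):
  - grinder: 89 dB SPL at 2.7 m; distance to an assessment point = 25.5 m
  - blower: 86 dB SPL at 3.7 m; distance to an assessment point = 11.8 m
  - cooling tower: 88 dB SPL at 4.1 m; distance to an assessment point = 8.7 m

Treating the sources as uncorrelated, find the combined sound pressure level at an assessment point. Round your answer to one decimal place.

Propagate each source to the receiver with L = L_ref − 20·log₁₀(r/r_ref), then add intensities.
grinder: 89 − 20·log₁₀(25.5/2.7) = 89 − 19.50 = 69.50 dB SPL.
blower: 86 − 20·log₁₀(11.8/3.7) = 86 − 10.07 = 75.93 dB SPL.
cooling tower: 88 − 20·log₁₀(8.7/4.1) = 88 − 6.53 = 81.47 dB SPL.
Σ 10^(L/10) = 1.882e+08 → L_total = 10·log₁₀(1.882e+08) = 82.75 dB SPL.

82.7 dB SPL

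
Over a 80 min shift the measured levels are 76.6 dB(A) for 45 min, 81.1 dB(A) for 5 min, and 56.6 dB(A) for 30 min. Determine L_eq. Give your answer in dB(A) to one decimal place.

Weight each interval's intensity by its duration and average over T = 80 min:
Σ tᵢ·10^(Lᵢ/10) = 45·10^(76.6/10) + 5·10^(81.1/10) + 30·10^(56.6/10) = 2.715e+09.
L_eq = 10·log₁₀(2.715e+09/80) = 75.31 dB(A).

75.3 dB(A)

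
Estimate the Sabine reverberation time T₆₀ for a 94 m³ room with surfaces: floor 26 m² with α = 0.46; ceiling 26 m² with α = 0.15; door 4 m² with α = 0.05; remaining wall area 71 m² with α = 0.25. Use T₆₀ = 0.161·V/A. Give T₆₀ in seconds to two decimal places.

0.45 s

Total absorption A = 26·0.46 + 26·0.15 + 4·0.05 + 71·0.25 = 33.81 m² sabins.
T₆₀ = 0.161·V/A = 0.161·94/33.81 = 0.448 s.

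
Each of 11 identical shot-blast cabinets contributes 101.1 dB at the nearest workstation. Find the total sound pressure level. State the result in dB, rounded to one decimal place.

111.5 dB

With 11 equal, uncorrelated contributions the intensity is 11× that of one unit, giving a rise of 10·log₁₀ 11.
L_total = 101.1 + 10·log₁₀(11) = 101.1 + 10.414 = 111.51 dB.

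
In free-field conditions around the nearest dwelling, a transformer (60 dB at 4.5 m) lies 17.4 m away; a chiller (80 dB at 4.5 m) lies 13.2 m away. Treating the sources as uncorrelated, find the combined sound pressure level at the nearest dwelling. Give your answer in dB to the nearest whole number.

Apply inverse-square spreading to bring every level to the receiver, then sum 10^(L/10).
transformer: 60 − 20·log₁₀(17.4/4.5) = 60 − 11.75 = 48.25 dB.
chiller: 80 − 20·log₁₀(13.2/4.5) = 80 − 9.35 = 70.65 dB.
Σ 10^(L/10) = 1.169e+07 → L_total = 10·log₁₀(1.169e+07) = 70.68 dB.

71 dB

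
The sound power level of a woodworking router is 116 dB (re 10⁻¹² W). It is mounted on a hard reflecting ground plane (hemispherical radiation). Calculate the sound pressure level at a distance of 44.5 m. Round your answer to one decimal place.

The power spreads over a hemisphere of area 2π·r², so L_p = L_w − 10·log₁₀(2π·r²).
2π·r² = 1.244e+04 m², 10·log₁₀ of that is 40.949 dB.
L_p = 116 − 40.949 = 75.05 dB.

75.1 dB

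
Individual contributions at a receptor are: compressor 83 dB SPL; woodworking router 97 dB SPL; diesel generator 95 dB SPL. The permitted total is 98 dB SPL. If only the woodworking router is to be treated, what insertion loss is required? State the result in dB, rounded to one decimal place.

The untreated sources together contribute 10^(83/10) + 10^(95/10) = 3.362e+09, i.e. 95.27 dB SPL.
To meet 98 dB SPL overall, the treated woodworking router may contribute at most 10^(98/10) − 3.362e+09 = 2.948e+09, i.e. 94.69 dB SPL.
Required insertion loss = 97 − 94.69 = 2.31 dB.

2.3 dB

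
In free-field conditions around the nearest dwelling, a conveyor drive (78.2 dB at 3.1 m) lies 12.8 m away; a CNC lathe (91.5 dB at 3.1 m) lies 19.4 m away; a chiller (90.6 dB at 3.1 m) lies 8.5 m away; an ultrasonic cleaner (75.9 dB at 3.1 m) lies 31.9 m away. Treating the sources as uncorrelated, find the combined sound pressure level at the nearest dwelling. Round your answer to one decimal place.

82.9 dB

First find each source's level at the receiver (point-source: −20·log₁₀(r/r_ref)), then combine on an intensity basis.
conveyor drive: 78.2 − 20·log₁₀(12.8/3.1) = 78.2 − 12.32 = 65.88 dB.
CNC lathe: 91.5 − 20·log₁₀(19.4/3.1) = 91.5 − 15.93 = 75.57 dB.
chiller: 90.6 − 20·log₁₀(8.5/3.1) = 90.6 − 8.76 = 81.84 dB.
ultrasonic cleaner: 75.9 − 20·log₁₀(31.9/3.1) = 75.9 − 20.25 = 55.65 dB.
Σ 10^(L/10) = 1.930e+08 → L_total = 10·log₁₀(1.930e+08) = 82.86 dB.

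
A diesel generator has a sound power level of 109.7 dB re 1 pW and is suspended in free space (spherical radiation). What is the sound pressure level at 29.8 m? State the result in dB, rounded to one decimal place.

L_p = L_w − 10·log₁₀(4π·r²) with r = 29.8 m.
4π·r² = 1.116e+04 m², 10·log₁₀ of that is 40.476 dB.
L_p = 109.7 − 40.476 = 69.22 dB.

69.2 dB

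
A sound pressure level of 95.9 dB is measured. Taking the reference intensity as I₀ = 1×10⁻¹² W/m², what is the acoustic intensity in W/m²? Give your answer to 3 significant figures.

0.00389 W/m²

I = I₀·10^(L/10) = 10⁻¹² × 10^(95.9/10) = 10^(-2.410).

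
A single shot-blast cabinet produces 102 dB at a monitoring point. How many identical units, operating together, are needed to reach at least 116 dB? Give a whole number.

26

N identical sources give L₁ + 10·log₁₀ N, so require 10·log₁₀ N ≥ 116 − 102 = 14.0 dB.
N ≥ 10^(14.0/10) = 25.119, so N = 26.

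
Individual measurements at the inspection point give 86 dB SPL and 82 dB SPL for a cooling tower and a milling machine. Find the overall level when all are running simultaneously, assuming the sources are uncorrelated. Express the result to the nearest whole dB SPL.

87 dB SPL

Incoherent sources combine by intensity addition: L_total = 10·log₁₀(Σ 10^(L_i/10)).
Σ 10^(L/10) = 10^(86/10) + 10^(82/10) = 5.566e+08.
L_total = 10·log₁₀(5.566e+08) = 87.46 dB SPL.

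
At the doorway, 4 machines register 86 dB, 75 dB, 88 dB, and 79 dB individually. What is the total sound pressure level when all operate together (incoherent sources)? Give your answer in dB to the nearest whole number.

For uncorrelated sources the intensities add, so convert each level to linear form, sum, and take 10·log₁₀ of the total.
Σ 10^(L/10) = 10^(86/10) + 10^(75/10) + 10^(88/10) + 10^(79/10) = 1.140e+09.
L_total = 10·log₁₀(1.140e+09) = 90.57 dB.

91 dB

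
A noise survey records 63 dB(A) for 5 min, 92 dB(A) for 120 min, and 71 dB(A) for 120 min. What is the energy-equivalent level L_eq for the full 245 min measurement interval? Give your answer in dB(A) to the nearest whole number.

L_eq = 10·log₁₀[(1/T)·Σ tᵢ·10^(Lᵢ/10)] with T = 245 min.
Σ tᵢ·10^(Lᵢ/10) = 5·10^(63/10) + 120·10^(92/10) + 120·10^(71/10) = 1.917e+11.
L_eq = 10·log₁₀(1.917e+11/245) = 88.93 dB(A).

89 dB(A)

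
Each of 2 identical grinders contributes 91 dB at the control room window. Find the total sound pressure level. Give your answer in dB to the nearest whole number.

94 dB

N identical incoherent sources raise the level by 10·log₁₀ N.
L_total = 91 + 10·log₁₀(2) = 91 + 3.010 = 94.01 dB.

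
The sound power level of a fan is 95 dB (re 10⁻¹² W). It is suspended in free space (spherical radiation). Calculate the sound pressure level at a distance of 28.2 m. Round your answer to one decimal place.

The power spreads over a sphere of area 4π·r², so L_p = L_w − 10·log₁₀(4π·r²).
4π·r² = 9993 m², 10·log₁₀ of that is 39.997 dB.
L_p = 95 − 39.997 = 55.00 dB.

55.0 dB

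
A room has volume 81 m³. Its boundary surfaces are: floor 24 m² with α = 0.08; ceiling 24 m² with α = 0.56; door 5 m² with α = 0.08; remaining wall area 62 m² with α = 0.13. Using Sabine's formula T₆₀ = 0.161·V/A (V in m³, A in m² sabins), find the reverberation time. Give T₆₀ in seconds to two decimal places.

Summing Sᵢαᵢ: 24·0.08 + 24·0.56 + 5·0.08 + 62·0.13 = 23.82 m².
T₆₀ = 0.161 × 81 / 23.82 = 0.547 s.

0.55 s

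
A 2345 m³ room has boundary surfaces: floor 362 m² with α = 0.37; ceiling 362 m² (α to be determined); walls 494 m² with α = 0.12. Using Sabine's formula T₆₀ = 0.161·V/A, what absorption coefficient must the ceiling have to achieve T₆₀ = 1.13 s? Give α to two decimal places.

0.39

Required total absorption A = 0.161·2345/1.13 = 334.11 m².
Absorption from the other surfaces = 362·0.37 + 494·0.12 = 193.22 m², so the ceiling must supply 140.89 m² over 362 m².
α = 140.89/362 = 0.389.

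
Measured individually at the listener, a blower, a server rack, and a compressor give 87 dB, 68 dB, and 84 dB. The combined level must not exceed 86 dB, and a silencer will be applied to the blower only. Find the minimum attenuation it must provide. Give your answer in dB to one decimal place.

5.5 dB

Fixed contribution from the other sources: Σ 10^(L/10) = 10^(68/10) + 10^(84/10) = 2.575e+08 (84.11 dB).
To meet 86 dB overall, the treated blower may contribute at most 10^(86/10) − 2.575e+08 = 1.406e+08, i.e. 81.48 dB.
So the blower must be reduced from 87 to 81.48 dB: IL = 5.52 dB.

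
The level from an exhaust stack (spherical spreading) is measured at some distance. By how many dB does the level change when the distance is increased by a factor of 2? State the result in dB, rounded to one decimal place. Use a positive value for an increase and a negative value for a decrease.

-6.0 dB

With spherical spreading the level changes by −20·log₁₀(r₂/r₁).
ΔL = −20·log₁₀(2) = -6.02 dB.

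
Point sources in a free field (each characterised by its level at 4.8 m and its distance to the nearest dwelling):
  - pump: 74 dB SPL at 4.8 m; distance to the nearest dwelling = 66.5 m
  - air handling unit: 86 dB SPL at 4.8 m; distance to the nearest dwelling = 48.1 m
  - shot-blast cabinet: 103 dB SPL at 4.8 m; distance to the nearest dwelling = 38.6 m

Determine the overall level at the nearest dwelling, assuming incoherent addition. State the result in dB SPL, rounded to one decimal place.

Propagate each source to the receiver with L = L_ref − 20·log₁₀(r/r_ref), then add intensities.
pump: 74 − 20·log₁₀(66.5/4.8) = 74 − 22.83 = 51.17 dB SPL.
air handling unit: 86 − 20·log₁₀(48.1/4.8) = 86 − 20.02 = 65.98 dB SPL.
shot-blast cabinet: 103 − 20·log₁₀(38.6/4.8) = 103 − 18.11 = 84.89 dB SPL.
Σ 10^(L/10) = 3.126e+08 → L_total = 10·log₁₀(3.126e+08) = 84.95 dB SPL.

85.0 dB SPL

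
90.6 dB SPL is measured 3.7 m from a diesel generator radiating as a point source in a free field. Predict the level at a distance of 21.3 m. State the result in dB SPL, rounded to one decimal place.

Spherical spreading from a point source gives a 20·log₁₀(r₂/r₁) drop.
L₂ = 90.6 − 20·log₁₀(21.3/3.7) = 90.6 − 15.204 = 75.40 dB SPL.

75.4 dB SPL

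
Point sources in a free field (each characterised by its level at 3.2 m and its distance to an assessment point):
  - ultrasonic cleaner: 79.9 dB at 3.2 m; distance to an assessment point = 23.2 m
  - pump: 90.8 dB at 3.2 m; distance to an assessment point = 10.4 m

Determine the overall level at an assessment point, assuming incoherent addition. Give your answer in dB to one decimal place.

80.6 dB

Apply inverse-square spreading to bring every level to the receiver, then sum 10^(L/10).
ultrasonic cleaner: 79.9 − 20·log₁₀(23.2/3.2) = 79.9 − 17.21 = 62.69 dB.
pump: 90.8 − 20·log₁₀(10.4/3.2) = 90.8 − 10.24 = 80.56 dB.
Σ 10^(L/10) = 1.157e+08 → L_total = 10·log₁₀(1.157e+08) = 80.63 dB.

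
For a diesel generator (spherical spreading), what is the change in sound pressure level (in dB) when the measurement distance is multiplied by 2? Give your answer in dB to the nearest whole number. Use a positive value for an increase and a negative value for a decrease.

Point-source spreading: ΔL = −20·log₁₀(r₂/r₁).
ΔL = −20·log₁₀(2) = -6.02 dB.

-6 dB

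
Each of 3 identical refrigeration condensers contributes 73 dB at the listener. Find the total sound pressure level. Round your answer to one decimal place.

77.8 dB

With 3 equal, uncorrelated contributions the intensity is 3× that of one unit, giving a rise of 10·log₁₀ 3.
L_total = 73 + 10·log₁₀(3) = 73 + 4.771 = 77.77 dB.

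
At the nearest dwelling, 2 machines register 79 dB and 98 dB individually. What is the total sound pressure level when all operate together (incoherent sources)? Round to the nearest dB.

Incoherent sources combine by intensity addition: L_total = 10·log₁₀(Σ 10^(L_i/10)).
Σ 10^(L/10) = 10^(79/10) + 10^(98/10) = 6.389e+09.
L_total = 10·log₁₀(6.389e+09) = 98.05 dB.

98 dB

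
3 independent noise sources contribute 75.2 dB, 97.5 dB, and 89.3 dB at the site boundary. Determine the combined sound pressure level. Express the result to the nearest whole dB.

Incoherent sources combine by intensity addition: L_total = 10·log₁₀(Σ 10^(L_i/10)).
Σ 10^(L/10) = 10^(75.2/10) + 10^(97.5/10) + 10^(89.3/10) = 6.508e+09.
L_total = 10·log₁₀(6.508e+09) = 98.13 dB.

98 dB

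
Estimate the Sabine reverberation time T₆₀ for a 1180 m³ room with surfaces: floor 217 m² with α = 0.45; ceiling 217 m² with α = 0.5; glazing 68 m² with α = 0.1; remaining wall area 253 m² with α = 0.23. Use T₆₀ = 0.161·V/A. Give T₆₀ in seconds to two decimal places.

Total absorption A = 217·0.45 + 217·0.5 + 68·0.1 + 253·0.23 = 271.14 m² sabins.
T₆₀ = 0.161·V/A = 0.161·1180/271.14 = 0.701 s.

0.70 s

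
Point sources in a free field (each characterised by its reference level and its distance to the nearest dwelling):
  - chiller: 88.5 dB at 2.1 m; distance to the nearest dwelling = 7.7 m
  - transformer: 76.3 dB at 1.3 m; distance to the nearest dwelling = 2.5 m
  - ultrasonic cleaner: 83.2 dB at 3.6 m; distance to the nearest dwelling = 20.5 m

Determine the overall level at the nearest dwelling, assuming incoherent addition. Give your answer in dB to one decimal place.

First find each source's level at the receiver (point-source: −20·log₁₀(r/r_ref)), then combine on an intensity basis.
chiller: 88.5 − 20·log₁₀(7.7/2.1) = 88.5 − 11.29 = 77.21 dB.
transformer: 76.3 − 20·log₁₀(2.5/1.3) = 76.3 − 5.68 = 70.62 dB.
ultrasonic cleaner: 83.2 − 20·log₁₀(20.5/3.6) = 83.2 − 15.11 = 68.09 dB.
Σ 10^(L/10) = 7.063e+07 → L_total = 10·log₁₀(7.063e+07) = 78.49 dB.

78.5 dB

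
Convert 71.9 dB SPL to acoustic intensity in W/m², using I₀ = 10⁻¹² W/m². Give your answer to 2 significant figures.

L = 10·log₁₀(I/I₀) ⇒ I = I₀·10^(L/10) = 10⁻¹² × 10^7.19.

1.5e-05 W/m²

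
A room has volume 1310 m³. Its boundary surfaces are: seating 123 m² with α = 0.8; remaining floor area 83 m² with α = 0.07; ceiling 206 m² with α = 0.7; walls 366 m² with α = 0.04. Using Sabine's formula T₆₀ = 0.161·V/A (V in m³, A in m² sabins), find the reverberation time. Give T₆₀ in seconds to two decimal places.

Total absorption A = 123·0.8 + 83·0.07 + 206·0.7 + 366·0.04 = 263.05 m² sabins.
T₆₀ = 0.161 × 1310 / 263.05 = 0.802 s.

0.80 s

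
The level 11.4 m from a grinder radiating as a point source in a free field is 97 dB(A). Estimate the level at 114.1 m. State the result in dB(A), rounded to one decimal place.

77.0 dB(A)

For a point source, L₂ = L₁ − 20·log₁₀(r₂/r₁).
L₂ = 97 − 20·log₁₀(114.1/11.4) = 97 − 20.008 = 76.99 dB(A).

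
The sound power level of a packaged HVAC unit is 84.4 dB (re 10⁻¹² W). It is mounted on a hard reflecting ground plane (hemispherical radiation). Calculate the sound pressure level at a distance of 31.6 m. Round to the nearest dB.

The power spreads over a hemisphere of area 2π·r², so L_p = L_w − 10·log₁₀(2π·r²).
2π·r² = 6274 m², 10·log₁₀ of that is 37.976 dB.
L_p = 84.4 − 37.976 = 46.42 dB.

46 dB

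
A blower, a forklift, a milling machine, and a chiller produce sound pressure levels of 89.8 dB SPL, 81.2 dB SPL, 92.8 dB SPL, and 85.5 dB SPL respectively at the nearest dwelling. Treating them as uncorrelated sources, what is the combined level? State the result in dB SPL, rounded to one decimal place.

95.2 dB SPL

For uncorrelated sources the intensities add, so convert each level to linear form, sum, and take 10·log₁₀ of the total.
Σ 10^(L/10) = 10^(89.8/10) + 10^(81.2/10) + 10^(92.8/10) + 10^(85.5/10) = 3.347e+09.
L_total = 10·log₁₀(3.347e+09) = 95.25 dB SPL.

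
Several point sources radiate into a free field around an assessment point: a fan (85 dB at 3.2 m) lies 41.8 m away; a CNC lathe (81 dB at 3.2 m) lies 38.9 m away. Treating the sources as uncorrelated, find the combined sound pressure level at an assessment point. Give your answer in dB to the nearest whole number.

First find each source's level at the receiver (point-source: −20·log₁₀(r/r_ref)), then combine on an intensity basis.
fan: 85 − 20·log₁₀(41.8/3.2) = 85 − 22.32 = 62.68 dB.
CNC lathe: 81 − 20·log₁₀(38.9/3.2) = 81 − 21.70 = 59.30 dB.
Σ 10^(L/10) = 2.705e+06 → L_total = 10·log₁₀(2.705e+06) = 64.32 dB.

64 dB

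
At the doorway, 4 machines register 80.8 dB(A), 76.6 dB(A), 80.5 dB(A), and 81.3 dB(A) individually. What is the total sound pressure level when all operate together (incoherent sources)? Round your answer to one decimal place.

86.2 dB(A)

Incoherent sources combine by intensity addition: L_total = 10·log₁₀(Σ 10^(L_i/10)).
Σ 10^(L/10) = 10^(80.8/10) + 10^(76.6/10) + 10^(80.5/10) + 10^(81.3/10) = 4.130e+08.
L_total = 10·log₁₀(4.130e+08) = 86.16 dB(A).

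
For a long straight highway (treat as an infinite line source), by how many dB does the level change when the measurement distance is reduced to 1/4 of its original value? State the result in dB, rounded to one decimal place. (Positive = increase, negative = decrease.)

A line source loses 3 dB per doubling of distance; generally ΔL = −10·log₁₀(r₂/r₁).
ΔL = −10·log₁₀(0.25) = +6.02 dB.

+6.0 dB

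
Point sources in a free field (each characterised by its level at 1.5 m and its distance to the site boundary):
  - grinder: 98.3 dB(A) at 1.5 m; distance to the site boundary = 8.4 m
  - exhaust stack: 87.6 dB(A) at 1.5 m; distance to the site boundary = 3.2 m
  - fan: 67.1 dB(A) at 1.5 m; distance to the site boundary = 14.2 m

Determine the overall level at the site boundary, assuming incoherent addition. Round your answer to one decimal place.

85.3 dB(A)

First find each source's level at the receiver (point-source: −20·log₁₀(r/r_ref)), then combine on an intensity basis.
grinder: 98.3 − 20·log₁₀(8.4/1.5) = 98.3 − 14.96 = 83.34 dB(A).
exhaust stack: 87.6 − 20·log₁₀(3.2/1.5) = 87.6 − 6.58 = 81.02 dB(A).
fan: 67.1 − 20·log₁₀(14.2/1.5) = 67.1 − 19.52 = 47.58 dB(A).
Σ 10^(L/10) = 3.421e+08 → L_total = 10·log₁₀(3.421e+08) = 85.34 dB(A).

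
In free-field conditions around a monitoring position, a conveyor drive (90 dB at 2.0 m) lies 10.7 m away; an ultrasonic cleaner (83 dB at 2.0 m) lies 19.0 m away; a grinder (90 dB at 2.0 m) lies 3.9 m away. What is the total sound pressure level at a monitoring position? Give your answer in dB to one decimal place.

First find each source's level at the receiver (point-source: −20·log₁₀(r/r_ref)), then combine on an intensity basis.
conveyor drive: 90 − 20·log₁₀(10.7/2.0) = 90 − 14.57 = 75.43 dB.
ultrasonic cleaner: 83 − 20·log₁₀(19.0/2.0) = 83 − 19.55 = 63.45 dB.
grinder: 90 − 20·log₁₀(3.9/2.0) = 90 − 5.80 = 84.20 dB.
Σ 10^(L/10) = 3.001e+08 → L_total = 10·log₁₀(3.001e+08) = 84.77 dB.

84.8 dB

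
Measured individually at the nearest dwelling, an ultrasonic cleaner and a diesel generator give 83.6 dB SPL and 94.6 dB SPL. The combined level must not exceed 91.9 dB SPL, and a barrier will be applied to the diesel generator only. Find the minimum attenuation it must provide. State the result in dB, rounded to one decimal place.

Fixed contribution from the other source: Σ 10^(L/10) = 10^(83.6/10) = 2.291e+08 (83.60 dB SPL).
The limit corresponds to 10^(91.9/10) = 1.549e+09; subtracting the fixed part leaves 1.320e+09 for the diesel generator, i.e. 91.20 dB SPL.
So the diesel generator must be reduced from 94.6 to 91.20 dB SPL: IL = 3.40 dB.

3.4 dB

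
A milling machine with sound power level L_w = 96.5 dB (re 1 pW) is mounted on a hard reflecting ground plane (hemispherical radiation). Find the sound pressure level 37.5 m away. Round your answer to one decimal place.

57.0 dB

L_p = L_w − 10·log₁₀(2π·r²) with r = 37.5 m.
2π·r² = 8836 m², 10·log₁₀ of that is 39.462 dB.
L_p = 96.5 − 39.462 = 57.04 dB.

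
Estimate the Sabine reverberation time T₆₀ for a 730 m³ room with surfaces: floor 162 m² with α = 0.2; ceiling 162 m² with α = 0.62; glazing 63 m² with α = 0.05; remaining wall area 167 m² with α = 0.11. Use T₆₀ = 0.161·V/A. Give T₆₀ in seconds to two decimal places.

0.76 s

A = Σ Sᵢαᵢ = 162·0.2 + 162·0.62 + 63·0.05 + 167·0.11 = 154.36 m².
T₆₀ = 0.161 × 730 / 154.36 = 0.761 s.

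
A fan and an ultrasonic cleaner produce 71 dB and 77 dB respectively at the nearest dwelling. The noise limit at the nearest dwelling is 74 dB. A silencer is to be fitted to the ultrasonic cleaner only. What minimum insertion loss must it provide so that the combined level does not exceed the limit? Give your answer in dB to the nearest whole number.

6 dB

Fixed contribution from the other source: Σ 10^(L/10) = 10^(71/10) = 1.259e+07 (71.00 dB).
The limit corresponds to 10^(74/10) = 2.512e+07; subtracting the fixed part leaves 1.253e+07 for the ultrasonic cleaner, i.e. 70.98 dB.
Required insertion loss = 77 − 70.98 = 6.02 dB.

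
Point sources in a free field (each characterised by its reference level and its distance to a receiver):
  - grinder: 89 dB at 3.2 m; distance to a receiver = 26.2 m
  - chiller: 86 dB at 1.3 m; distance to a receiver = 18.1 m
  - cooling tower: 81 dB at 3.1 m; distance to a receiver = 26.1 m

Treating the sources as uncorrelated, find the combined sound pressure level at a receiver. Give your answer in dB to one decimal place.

Apply inverse-square spreading to bring every level to the receiver, then sum 10^(L/10).
grinder: 89 − 20·log₁₀(26.2/3.2) = 89 − 18.26 = 70.74 dB.
chiller: 86 − 20·log₁₀(18.1/1.3) = 86 − 22.87 = 63.13 dB.
cooling tower: 81 − 20·log₁₀(26.1/3.1) = 81 − 18.51 = 62.49 dB.
Σ 10^(L/10) = 1.568e+07 → L_total = 10·log₁₀(1.568e+07) = 71.95 dB.

72.0 dB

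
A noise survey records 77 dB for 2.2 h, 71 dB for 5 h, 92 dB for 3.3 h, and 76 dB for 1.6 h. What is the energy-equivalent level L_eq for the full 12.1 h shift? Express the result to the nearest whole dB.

The energy average is taken in the linear domain: L_eq = 10·log₁₀[(Σ tᵢ·10^(Lᵢ/10))/T], T = 12.1 h.
Σ tᵢ·10^(Lᵢ/10) = 2.2·10^(77/10) + 5·10^(71/10) + 3.3·10^(92/10) + 1.6·10^(76/10) = 5.467e+09.
L_eq = 10·log₁₀(5.467e+09/12.1) = 86.55 dB.

87 dB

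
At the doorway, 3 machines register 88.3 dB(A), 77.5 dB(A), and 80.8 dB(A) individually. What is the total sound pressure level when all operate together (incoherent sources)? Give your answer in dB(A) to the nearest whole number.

89 dB(A)

For uncorrelated sources the intensities add, so convert each level to linear form, sum, and take 10·log₁₀ of the total.
Σ 10^(L/10) = 10^(88.3/10) + 10^(77.5/10) + 10^(80.8/10) = 8.525e+08.
L_total = 10·log₁₀(8.525e+08) = 89.31 dB(A).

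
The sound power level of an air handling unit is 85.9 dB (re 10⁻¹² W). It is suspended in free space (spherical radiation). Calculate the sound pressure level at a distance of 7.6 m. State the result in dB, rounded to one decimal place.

57.3 dB

Free-field spherical radiation: L_p = L_w − 10·log₁₀(4π·r²), r = 7.6 m.
4π·r² = 725.8 m², 10·log₁₀ of that is 28.608 dB.
L_p = 85.9 − 28.608 = 57.29 dB.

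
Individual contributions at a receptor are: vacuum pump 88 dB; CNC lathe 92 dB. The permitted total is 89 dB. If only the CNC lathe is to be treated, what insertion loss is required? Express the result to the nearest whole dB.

The untreated sources together contribute 10^(88/10) = 6.310e+08, i.e. 88.00 dB.
To meet 89 dB overall, the treated CNC lathe may contribute at most 10^(89/10) − 6.310e+08 = 1.634e+08, i.e. 82.13 dB.
Required insertion loss = 92 − 82.13 = 9.87 dB.

10 dB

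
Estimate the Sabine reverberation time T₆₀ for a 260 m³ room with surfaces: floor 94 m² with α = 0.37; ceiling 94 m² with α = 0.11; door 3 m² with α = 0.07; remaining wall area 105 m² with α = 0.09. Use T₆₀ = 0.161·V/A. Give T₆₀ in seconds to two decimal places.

Total absorption A = 94·0.37 + 94·0.11 + 3·0.07 + 105·0.09 = 54.78 m² sabins.
T₆₀ = 0.161·V/A = 0.161·260/54.78 = 0.764 s.

0.76 s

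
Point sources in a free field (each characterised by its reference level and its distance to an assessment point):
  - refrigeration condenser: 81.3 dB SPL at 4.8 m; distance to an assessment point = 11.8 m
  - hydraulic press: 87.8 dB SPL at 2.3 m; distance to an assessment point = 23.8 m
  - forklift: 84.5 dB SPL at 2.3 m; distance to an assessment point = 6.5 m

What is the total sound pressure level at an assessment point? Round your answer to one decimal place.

78.0 dB SPL

First find each source's level at the receiver (point-source: −20·log₁₀(r/r_ref)), then combine on an intensity basis.
refrigeration condenser: 81.3 − 20·log₁₀(11.8/4.8) = 81.3 − 7.81 = 73.49 dB SPL.
hydraulic press: 87.8 − 20·log₁₀(23.8/2.3) = 87.8 − 20.30 = 67.50 dB SPL.
forklift: 84.5 − 20·log₁₀(6.5/2.3) = 84.5 − 9.02 = 75.48 dB SPL.
Σ 10^(L/10) = 6.324e+07 → L_total = 10·log₁₀(6.324e+07) = 78.01 dB SPL.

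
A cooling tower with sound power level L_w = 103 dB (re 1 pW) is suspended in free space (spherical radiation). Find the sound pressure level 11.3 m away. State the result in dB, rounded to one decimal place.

L_p = L_w − 10·log₁₀(4π·r²) with r = 11.3 m.
4π·r² = 1605 m², 10·log₁₀ of that is 32.054 dB.
L_p = 103 − 32.054 = 70.95 dB.

70.9 dB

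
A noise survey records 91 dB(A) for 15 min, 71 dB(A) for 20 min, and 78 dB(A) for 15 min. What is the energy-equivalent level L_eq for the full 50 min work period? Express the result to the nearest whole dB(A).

86 dB(A)

The energy average is taken in the linear domain: L_eq = 10·log₁₀[(Σ tᵢ·10^(Lᵢ/10))/T], T = 50 min.
Σ tᵢ·10^(Lᵢ/10) = 15·10^(91/10) + 20·10^(71/10) + 15·10^(78/10) = 2.008e+10.
L_eq = 10·log₁₀(2.008e+10/50) = 86.04 dB(A).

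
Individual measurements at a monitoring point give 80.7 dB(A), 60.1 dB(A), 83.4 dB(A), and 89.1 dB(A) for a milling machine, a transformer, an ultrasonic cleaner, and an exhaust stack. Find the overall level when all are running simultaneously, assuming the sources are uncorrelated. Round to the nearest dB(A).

91 dB(A)

For uncorrelated sources the intensities add, so convert each level to linear form, sum, and take 10·log₁₀ of the total.
Σ 10^(L/10) = 10^(80.7/10) + 10^(60.1/10) + 10^(83.4/10) + 10^(89.1/10) = 1.150e+09.
L_total = 10·log₁₀(1.150e+09) = 90.61 dB(A).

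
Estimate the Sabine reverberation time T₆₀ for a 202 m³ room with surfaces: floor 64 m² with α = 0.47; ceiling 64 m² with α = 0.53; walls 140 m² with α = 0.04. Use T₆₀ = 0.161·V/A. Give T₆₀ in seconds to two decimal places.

Summing Sᵢαᵢ: 64·0.47 + 64·0.53 + 140·0.04 = 69.60 m².
T₆₀ = 0.161·V/A = 0.161·202/69.60 = 0.467 s.

0.47 s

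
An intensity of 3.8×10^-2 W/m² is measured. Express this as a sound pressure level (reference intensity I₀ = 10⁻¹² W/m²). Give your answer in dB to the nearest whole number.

I/I₀ = 3.8×10^-2/10⁻¹² = 3.8×10^10, and L = 10·log₁₀(I/I₀).
L = 10·(0.5798 + 10) = 105.80 dB.

106 dB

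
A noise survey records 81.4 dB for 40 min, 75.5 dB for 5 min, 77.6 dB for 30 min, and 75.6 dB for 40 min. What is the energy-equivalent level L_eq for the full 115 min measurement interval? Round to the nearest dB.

79 dB

Weight each interval's intensity by its duration and average over T = 115 min:
Σ tᵢ·10^(Lᵢ/10) = 40·10^(81.4/10) + 5·10^(75.5/10) + 30·10^(77.6/10) + 40·10^(75.6/10) = 8.878e+09.
L_eq = 10·log₁₀(8.878e+09/115) = 78.88 dB.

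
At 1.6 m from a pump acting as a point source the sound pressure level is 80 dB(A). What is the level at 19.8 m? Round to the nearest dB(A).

58 dB(A)

Point-source attenuation: ΔL = 20·log₁₀(r₂/r₁) = 20·log₁₀(19.8/1.6) = 21.851 dB.
L₂ = 80 − 20·log₁₀(19.8/1.6) = 80 − 21.851 = 58.15 dB(A).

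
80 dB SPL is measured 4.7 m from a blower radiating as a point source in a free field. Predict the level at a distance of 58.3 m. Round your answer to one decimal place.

58.1 dB SPL

For a point source, L₂ = L₁ − 20·log₁₀(r₂/r₁).
L₂ = 80 − 20·log₁₀(58.3/4.7) = 80 − 21.871 = 58.13 dB SPL.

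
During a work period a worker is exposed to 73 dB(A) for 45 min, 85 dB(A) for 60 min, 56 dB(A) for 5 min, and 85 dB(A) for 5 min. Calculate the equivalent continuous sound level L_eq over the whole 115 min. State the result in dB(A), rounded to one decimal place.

The energy average is taken in the linear domain: L_eq = 10·log₁₀[(Σ tᵢ·10^(Lᵢ/10))/T], T = 115 min.
Σ tᵢ·10^(Lᵢ/10) = 45·10^(73/10) + 60·10^(85/10) + 5·10^(56/10) + 5·10^(85/10) = 2.145e+10.
L_eq = 10·log₁₀(2.145e+10/115) = 82.71 dB(A).

82.7 dB(A)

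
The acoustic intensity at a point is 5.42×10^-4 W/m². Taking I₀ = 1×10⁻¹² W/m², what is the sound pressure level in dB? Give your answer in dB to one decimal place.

87.3 dB

L = 10·log₁₀(I/I₀) = 10·log₁₀(5.42×10^-4/10⁻¹²) = 10·log₁₀(5.42×10^8).
L = 10·(0.7340 + 8) = 87.34 dB.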